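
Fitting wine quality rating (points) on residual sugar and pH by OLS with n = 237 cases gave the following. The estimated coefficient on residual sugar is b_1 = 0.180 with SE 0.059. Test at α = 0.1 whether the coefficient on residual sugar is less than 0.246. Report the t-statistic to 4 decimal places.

H₀: β₁ = 0.246 vs H₁: β₁ < 0.246.
t = (b_1 − β₁⁰)/SE = (0.180 − 0.246) / 0.059 = -1.1186.
df = n − k − 1 = 237 − 2 − 1 = 234.
One-sided p ≈ 0.1322, which is ≥ 0.1, so fail to reject H₀.
The data do not give significant evidence that the true slope on residual sugar is below 0.246 points per unit, holding the other predictors fixed.

t = -1.1186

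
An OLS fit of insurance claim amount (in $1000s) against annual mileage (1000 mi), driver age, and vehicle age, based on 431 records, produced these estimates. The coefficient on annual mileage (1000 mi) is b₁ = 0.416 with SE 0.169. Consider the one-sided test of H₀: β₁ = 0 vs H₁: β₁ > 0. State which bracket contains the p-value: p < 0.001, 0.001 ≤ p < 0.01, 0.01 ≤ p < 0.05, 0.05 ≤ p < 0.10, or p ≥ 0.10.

0.001 ≤ p < 0.01

t = 0.416 / 0.169 = 2.462.
df = n − k − 1 = 431 − 3 − 1 = 427.
One-sided p = P(T_{427} > t) ≈ 0.0071.
So 0.001 ≤ p < 0.01.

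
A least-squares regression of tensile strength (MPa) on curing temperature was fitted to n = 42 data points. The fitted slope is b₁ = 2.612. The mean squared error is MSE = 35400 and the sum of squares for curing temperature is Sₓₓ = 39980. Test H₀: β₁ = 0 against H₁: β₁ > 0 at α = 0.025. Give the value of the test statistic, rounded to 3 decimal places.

t = 2.776

SE(b₁) = √(MSE/Sₓₓ) = √(35400/39980) = 0.94098.
t = 2.612 / 0.94098 = 2.776.
df = n − 2 = 40.
One-sided p ≈ 0.0042, which is < 0.025, so reject H₀.
There is evidence that the true slope on curing temperature is positive.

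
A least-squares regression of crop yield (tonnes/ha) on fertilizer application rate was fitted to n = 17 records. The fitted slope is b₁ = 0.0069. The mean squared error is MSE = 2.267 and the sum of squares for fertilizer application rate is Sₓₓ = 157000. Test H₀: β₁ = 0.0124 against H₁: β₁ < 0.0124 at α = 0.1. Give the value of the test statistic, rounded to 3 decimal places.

SE(b₁) = √(MSE/Sₓₓ) = √(2.267/157000) = 0.00379993.
t = (0.0069 − 0.0124) / 0.00379993 = -1.447.
df = n − 2 = 15.
One-sided p ≈ 0.0842, which is < 0.1, so reject H₀.
There is evidence that the true slope on fertilizer application rate is below 0.0124 tonnes/ha per unit.

t = -1.447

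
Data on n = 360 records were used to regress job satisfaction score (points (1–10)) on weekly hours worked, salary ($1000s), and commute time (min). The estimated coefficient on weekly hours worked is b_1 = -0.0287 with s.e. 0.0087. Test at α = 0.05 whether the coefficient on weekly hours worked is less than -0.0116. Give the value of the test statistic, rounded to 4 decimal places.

H₀: β₁ = -0.0116 vs H₁: β₁ < -0.0116.
t = (b_1 − β₁⁰)/SE = (-0.0287 − (-0.0116)) / 0.0087 = -1.9655.
df = n − k − 1 = 360 − 3 − 1 = 356.
One-sided p ≈ 0.0251, which is < 0.05, so reject H₀.
There is evidence that the true slope on weekly hours worked is below -0.0116 points (1–10) per unit, holding the other predictors fixed.

t = -1.9655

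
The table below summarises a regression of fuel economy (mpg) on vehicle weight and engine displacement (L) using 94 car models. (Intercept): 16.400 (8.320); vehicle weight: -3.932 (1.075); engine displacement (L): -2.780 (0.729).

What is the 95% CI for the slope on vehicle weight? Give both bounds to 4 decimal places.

(-6.0674, -1.7966)

Read off: b = -3.932, SE = 1.075 for vehicle weight.
df = n − k − 1 = 94 − 2 − 1 = 91.
t* = t_{0.025, 91} = 1.986377.
Margin = t* × SE = 1.986377 × 1.075 = 2.135355.
CI: -3.932 ± 2.135355 → (-6.0674, -1.7966).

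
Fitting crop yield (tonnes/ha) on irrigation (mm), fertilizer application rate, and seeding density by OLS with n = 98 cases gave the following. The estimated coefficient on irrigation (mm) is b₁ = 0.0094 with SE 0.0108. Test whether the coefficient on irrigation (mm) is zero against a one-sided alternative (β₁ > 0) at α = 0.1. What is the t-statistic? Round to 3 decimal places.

t = 0.870

H₀: β₁ = 0 vs H₁: β₁ > 0.
t = (b₁ − β₁⁰)/SE = 0.0094 / 0.0108 = 0.870.
df = n − k − 1 = 98 − 3 − 1 = 94.
One-sided p ≈ 0.1932, which is ≥ 0.1, so fail to reject H₀.
The data do not give significant evidence that the true slope on irrigation (mm) is positive, holding the other predictors fixed.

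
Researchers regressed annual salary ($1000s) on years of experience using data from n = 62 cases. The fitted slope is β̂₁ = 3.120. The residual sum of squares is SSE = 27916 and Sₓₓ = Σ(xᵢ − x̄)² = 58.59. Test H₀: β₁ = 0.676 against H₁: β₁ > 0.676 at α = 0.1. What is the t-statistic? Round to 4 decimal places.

t = 0.8673

MSE = SSE/(n − 2) = 27916/60 = 465.267.
SE(β̂₁) = √(MSE/Sₓₓ) = √(465.267/58.59) = 2.81799.
t = (3.120 − 0.676) / 2.81799 = 0.8673.
df = n − 2 = 60.
One-sided p ≈ 0.1946, which is ≥ 0.1, so fail to reject H₀.
The data do not give significant evidence that the true slope on years of experience exceeds 0.676 $1000s per unit.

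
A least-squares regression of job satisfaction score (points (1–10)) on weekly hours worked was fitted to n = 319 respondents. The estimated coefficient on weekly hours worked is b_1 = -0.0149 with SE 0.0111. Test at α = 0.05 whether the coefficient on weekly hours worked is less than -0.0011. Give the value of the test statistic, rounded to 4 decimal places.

H₀: β₁ = -0.0011 vs H₁: β₁ < -0.0011.
t = (b_1 − β₁⁰)/SE = (-0.0149 − (-0.0011)) / 0.0111 = -1.2432.
df = n − 2 = 319 − 2 = 317.
One-sided p ≈ 0.1073, which is ≥ 0.05, so fail to reject H₀.
The data do not give significant evidence that the true slope on weekly hours worked is below -0.0011 points (1–10) per unit.

t = -1.2432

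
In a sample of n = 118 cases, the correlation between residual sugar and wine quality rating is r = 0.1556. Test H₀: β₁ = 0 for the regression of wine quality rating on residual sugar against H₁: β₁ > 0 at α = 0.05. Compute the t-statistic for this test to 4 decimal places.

t = r·√(n − 2)/√(1 − r²) = 0.1556·√116/√0.975789 = 1.6965.
df = n − 2 = 116.
One-sided p ≈ 0.0462, which is < 0.05, so reject H₀.
There is evidence of a linear association between residual sugar and wine quality rating.

t = 1.6965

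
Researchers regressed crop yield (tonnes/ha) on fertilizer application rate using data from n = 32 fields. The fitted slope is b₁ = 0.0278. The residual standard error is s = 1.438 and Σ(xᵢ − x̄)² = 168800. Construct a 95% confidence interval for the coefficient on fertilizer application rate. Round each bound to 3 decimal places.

(0.021, 0.035)

SE(b₁) = s/√Sₓₓ = 1.438/√168800 = 0.00350004.
df = n − 2 = 30.
t* = t_{0.025, 30} = 2.042272.
Margin = t* × SE = 2.042272 × 0.00350004 = 0.00715.
CI: 0.0278 ± 0.00715 → (0.021, 0.035).
With 95% confidence, each one-unit increase in fertilizer application rate is associated with a change of between 0.021 and 0.035 tonnes/ha in crop yield.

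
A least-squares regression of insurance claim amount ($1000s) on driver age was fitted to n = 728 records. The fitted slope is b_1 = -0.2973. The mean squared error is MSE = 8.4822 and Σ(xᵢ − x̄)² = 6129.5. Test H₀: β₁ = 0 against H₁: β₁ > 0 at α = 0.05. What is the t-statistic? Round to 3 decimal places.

t = -7.992

SE(b_1) = √(MSE/Sₓₓ) = √(8.4822/6129.5) = 0.0371999.
t = -0.2973 / 0.0371999 = -7.992.
df = n − 2 = 726.
One-sided p ≈ 1.0000, which is ≥ 0.05, so fail to reject H₀.
The data do not give significant evidence that the true slope on driver age is positive.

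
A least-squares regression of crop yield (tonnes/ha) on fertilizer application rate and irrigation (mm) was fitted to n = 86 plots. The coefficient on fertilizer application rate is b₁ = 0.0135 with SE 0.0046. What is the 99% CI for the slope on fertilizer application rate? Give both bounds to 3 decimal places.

(0.001, 0.026)

df = n − k − 1 = 86 − 2 − 1 = 83.
t* = t_{0.005, 83} = 2.636369.
Margin = t* × SE = 2.636369 × 0.0046 = 0.01213.
CI: 0.0135 ± 0.01213 → (0.001, 0.026).
With 99% confidence, each one-unit increase in fertilizer application rate is associated with a change of between 0.001 and 0.026 tonnes/ha in crop yield, holding the other predictors fixed.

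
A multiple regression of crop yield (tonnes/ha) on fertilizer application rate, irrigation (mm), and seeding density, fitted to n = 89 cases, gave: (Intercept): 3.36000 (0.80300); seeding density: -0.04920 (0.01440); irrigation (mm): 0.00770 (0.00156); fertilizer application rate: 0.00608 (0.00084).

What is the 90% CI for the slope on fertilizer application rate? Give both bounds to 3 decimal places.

Read off: b = 0.00608, SE = 0.00084 for fertilizer application rate.
df = n − k − 1 = 89 − 3 − 1 = 85.
t* = t_{0.05, 85} = 1.662978.
Margin = t* × SE = 1.662978 × 0.00084 = 0.00140.
CI: 0.00608 ± 0.00140 → (0.005, 0.007).

(0.005, 0.007)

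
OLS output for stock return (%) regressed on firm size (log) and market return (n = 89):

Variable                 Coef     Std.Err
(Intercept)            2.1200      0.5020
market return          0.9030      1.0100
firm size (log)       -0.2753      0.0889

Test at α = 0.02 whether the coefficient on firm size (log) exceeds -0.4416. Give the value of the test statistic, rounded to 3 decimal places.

Read off: b = -0.2753, SE = 0.0889 for firm size (log).
H₀: β₁ = -0.4416 vs H₁: β₁ > -0.4416.
t = (-0.2753 − (-0.4416)) / 0.0889 = 1.871.
df = n − k − 1 = 89 − 2 − 1 = 86.
One-sided p ≈ 0.0324, which is ≥ 0.02, so fail to reject H₀.
The data do not give significant evidence that the true slope on firm size (log) exceeds -0.4416 % per unit, holding the other predictors fixed.

t = 1.871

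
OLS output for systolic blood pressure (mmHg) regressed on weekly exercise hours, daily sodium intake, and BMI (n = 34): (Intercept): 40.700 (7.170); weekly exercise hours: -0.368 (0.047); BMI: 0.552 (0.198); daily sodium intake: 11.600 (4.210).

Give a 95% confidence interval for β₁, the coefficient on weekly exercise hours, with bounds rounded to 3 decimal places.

(-0.464, -0.272)

Read off: b = -0.368, SE = 0.047 for weekly exercise hours.
df = n − k − 1 = 34 − 3 − 1 = 30.
t* = t_{0.025, 30} = 2.042272.
Margin = t* × SE = 2.042272 × 0.047 = 0.09599.
CI: -0.368 ± 0.09599 → (-0.464, -0.272).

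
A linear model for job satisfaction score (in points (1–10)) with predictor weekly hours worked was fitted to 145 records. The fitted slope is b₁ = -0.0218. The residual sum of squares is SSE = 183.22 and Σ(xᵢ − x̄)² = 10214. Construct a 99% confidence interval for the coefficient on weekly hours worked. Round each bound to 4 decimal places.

MSE = SSE/(n − 2) = 183.22/143 = 1.28126.
SE(b₁) = √(MSE/Sₓₓ) = √(1.28126/10214) = 0.0112001.
df = n − 2 = 143.
t* = t_{0.005, 143} = 2.610647.
Margin = t* × SE = 2.610647 × 0.0112001 = 0.029239.
CI: -0.0218 ± 0.029239 → (-0.0510, 0.0074).
With 99% confidence, each one-unit increase in weekly hours worked is associated with a change of between -0.0510 and 0.0074 points (1–10) in job satisfaction score.

(-0.0510, 0.0074)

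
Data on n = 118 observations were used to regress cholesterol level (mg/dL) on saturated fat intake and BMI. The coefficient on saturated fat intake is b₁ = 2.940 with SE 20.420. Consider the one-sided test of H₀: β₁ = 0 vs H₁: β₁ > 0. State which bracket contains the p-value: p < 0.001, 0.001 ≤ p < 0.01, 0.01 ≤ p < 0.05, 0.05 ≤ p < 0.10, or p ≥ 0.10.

t = 2.940 / 20.420 = 0.144.
df = n − k − 1 = 118 − 2 − 1 = 115.
One-sided p = P(T_{115} > t) ≈ 0.4429.
So p ≥ 0.10.

p ≥ 0.10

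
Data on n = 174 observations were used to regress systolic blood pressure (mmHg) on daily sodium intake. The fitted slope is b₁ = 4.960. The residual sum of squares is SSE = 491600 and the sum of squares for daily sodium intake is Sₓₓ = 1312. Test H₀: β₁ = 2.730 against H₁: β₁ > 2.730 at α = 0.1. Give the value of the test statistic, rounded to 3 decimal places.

MSE = SSE/(n − 2) = 491600/172 = 2858.14.
SE(b₁) = √(MSE/Sₓₓ) = √(2858.14/1312) = 1.47596.
t = (4.960 − 2.730) / 1.47596 = 1.511.
df = n − 2 = 172.
One-sided p ≈ 0.0663, which is < 0.1, so reject H₀.
There is evidence that the true slope on daily sodium intake exceeds 2.730 mmHg per unit.

t = 1.511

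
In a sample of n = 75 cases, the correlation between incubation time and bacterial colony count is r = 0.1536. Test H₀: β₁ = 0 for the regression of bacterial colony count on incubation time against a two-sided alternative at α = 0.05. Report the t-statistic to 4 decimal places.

t = 1.3281

t = r·√(n − 2)/√(1 − r²) = 0.1536·√73/√0.976407 = 1.3281.
df = n − 2 = 73.
Two-sided p ≈ 0.1883, which is ≥ 0.05, so fail to reject H₀.
The data do not give significant evidence of a linear association between incubation time and bacterial colony count.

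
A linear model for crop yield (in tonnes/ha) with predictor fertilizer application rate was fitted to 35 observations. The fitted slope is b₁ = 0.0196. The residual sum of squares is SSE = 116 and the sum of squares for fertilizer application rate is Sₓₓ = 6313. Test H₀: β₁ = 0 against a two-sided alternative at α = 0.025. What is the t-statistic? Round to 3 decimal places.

MSE = SSE/(n − 2) = 116/33 = 3.51515.
SE(b₁) = √(MSE/Sₓₓ) = √(3.51515/6313) = 0.0235969.
t = 0.0196 / 0.0235969 = 0.831.
df = n − 2 = 33.
Two-sided p ≈ 0.4122, which is ≥ 0.025, so fail to reject H₀.
The data do not give significant evidence of an association between fertilizer application rate and crop yield.

t = 0.831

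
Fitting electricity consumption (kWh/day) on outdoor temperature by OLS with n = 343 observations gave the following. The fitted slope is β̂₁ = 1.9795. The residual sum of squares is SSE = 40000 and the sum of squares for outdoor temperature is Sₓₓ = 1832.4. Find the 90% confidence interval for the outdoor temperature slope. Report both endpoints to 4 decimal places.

(1.5622, 2.3968)

MSE = SSE/(n − 2) = 40000/341 = 117.302.
SE(β̂₁) = √(MSE/Sₓₓ) = √(117.302/1832.4) = 0.253013.
df = n − 2 = 341.
t* = t_{0.05, 341} = 1.649334.
Margin = t* × SE = 1.649334 × 0.253013 = 0.417303.
CI: 1.9795 ± 0.417303 → (1.5622, 2.3968).
With 90% confidence, each one-unit increase in outdoor temperature is associated with a change of between 1.5622 and 2.3968 kWh/day in electricity consumption.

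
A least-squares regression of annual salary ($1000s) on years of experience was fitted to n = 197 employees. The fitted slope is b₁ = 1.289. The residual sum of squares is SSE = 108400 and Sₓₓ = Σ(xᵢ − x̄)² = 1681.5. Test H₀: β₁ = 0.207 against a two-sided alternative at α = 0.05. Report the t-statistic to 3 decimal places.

MSE = SSE/(n − 2) = 108400/195 = 555.897.
SE(b₁) = √(MSE/Sₓₓ) = √(555.897/1681.5) = 0.574975.
t = (1.289 − 0.207) / 0.574975 = 1.882.
df = n − 2 = 195.
Two-sided p ≈ 0.0614, which is ≥ 0.05, so fail to reject H₀.
The data are consistent with a true slope of 0.207 $1000s per unit of years of experience.

t = 1.882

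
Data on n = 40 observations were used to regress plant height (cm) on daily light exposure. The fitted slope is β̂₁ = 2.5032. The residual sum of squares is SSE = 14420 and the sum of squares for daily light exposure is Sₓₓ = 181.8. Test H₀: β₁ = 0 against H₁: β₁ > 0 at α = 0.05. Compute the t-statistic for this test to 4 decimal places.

t = 1.7326

MSE = SSE/(n − 2) = 14420/38 = 379.474.
SE(β̂₁) = √(MSE/Sₓₓ) = √(379.474/181.8) = 1.44475.
t = 2.5032 / 1.44475 = 1.7326.
df = n − 2 = 38.
One-sided p ≈ 0.0456, which is < 0.05, so reject H₀.
There is evidence that the true slope on daily light exposure is positive.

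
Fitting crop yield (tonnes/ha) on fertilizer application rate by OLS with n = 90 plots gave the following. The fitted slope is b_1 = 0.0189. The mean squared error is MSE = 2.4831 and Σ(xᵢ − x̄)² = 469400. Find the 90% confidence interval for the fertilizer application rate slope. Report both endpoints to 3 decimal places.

SE(b_1) = √(MSE/Sₓₓ) = √(2.4831/469400) = 0.00229999.
df = n − 2 = 88.
t* = t_{0.05, 88} = 1.662354.
Margin = t* × SE = 1.662354 × 0.00229999 = 0.00382.
CI: 0.0189 ± 0.00382 → (0.015, 0.023).
With 90% confidence, each one-unit increase in fertilizer application rate is associated with a change of between 0.015 and 0.023 tonnes/ha in crop yield.

(0.015, 0.023)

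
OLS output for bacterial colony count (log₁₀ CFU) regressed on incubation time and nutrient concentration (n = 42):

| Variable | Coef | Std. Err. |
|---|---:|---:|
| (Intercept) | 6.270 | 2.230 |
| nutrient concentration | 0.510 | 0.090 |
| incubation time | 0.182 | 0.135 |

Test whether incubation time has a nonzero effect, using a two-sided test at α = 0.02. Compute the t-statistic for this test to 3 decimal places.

t = 1.348

Read off: b = 0.182, SE = 0.135 for incubation time.
H₀: β₁ = 0 vs H₁: β₁ ≠ 0.
t = 0.182 / 0.135 = 1.348.
df = n − k − 1 = 42 − 2 − 1 = 39.
Two-sided p ≈ 0.1854, which is ≥ 0.02, so fail to reject H₀.
The data do not give significant evidence of an association between incubation time and bacterial colony count, after adjusting for the other predictors.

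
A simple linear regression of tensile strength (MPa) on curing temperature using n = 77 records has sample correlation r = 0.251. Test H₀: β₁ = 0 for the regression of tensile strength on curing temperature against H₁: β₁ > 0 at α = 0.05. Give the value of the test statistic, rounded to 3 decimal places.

t = 2.246

t = r·√(n − 2)/√(1 − r²) = 0.251·√75/√0.936999 = 2.246.
df = n − 2 = 75.
One-sided p ≈ 0.0138, which is < 0.05, so reject H₀.
There is evidence of a linear association between curing temperature and tensile strength.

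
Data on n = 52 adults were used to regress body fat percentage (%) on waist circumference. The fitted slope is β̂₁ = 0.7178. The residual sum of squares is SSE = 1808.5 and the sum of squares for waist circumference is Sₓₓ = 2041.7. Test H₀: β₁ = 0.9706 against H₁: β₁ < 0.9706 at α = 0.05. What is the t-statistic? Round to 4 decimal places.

MSE = SSE/(n − 2) = 1808.5/50 = 36.17.
SE(β̂₁) = √(MSE/Sₓₓ) = √(36.17/2041.7) = 0.1331.
t = (0.7178 − 0.9706) / 0.1331 = -1.8993.
df = n − 2 = 50.
One-sided p ≈ 0.0316, which is < 0.05, so reject H₀.
There is evidence that the true slope on waist circumference is below 0.9706 % per unit.

t = -1.8993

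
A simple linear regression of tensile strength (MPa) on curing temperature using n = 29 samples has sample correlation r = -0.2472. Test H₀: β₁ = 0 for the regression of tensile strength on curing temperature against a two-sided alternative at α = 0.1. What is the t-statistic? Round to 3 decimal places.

t = -1.326

t = r·√(n − 2)/√(1 − r²) = -0.2472·√27/√0.938892 = -1.326.
df = n − 2 = 27.
Two-sided p ≈ 0.1961, which is ≥ 0.1, so fail to reject H₀.
The data do not give significant evidence of a linear association between curing temperature and tensile strength.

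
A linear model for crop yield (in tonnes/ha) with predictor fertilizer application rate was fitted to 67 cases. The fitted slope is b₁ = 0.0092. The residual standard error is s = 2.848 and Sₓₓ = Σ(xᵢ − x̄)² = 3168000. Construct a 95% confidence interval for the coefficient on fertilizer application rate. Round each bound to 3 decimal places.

SE(b₁) = s/√Sₓₓ = 2.848/√3168000 = 0.0016001.
df = n − 2 = 65.
t* = t_{0.025, 65} = 1.997138.
Margin = t* × SE = 1.997138 × 0.0016001 = 0.00320.
CI: 0.0092 ± 0.00320 → (0.006, 0.012).
With 95% confidence, each one-unit increase in fertilizer application rate is associated with a change of between 0.006 and 0.012 tonnes/ha in crop yield.

(0.006, 0.012)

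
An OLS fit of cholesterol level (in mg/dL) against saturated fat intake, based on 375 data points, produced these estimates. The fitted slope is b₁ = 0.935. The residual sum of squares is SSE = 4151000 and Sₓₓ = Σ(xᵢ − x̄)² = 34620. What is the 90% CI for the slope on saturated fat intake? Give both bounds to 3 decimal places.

MSE = SSE/(n − 2) = 4151000/373 = 11128.7.
SE(b₁) = √(MSE/Sₓₓ) = √(11128.7/34620) = 0.566968.
df = n − 2 = 373.
t* = t_{0.05, 373} = 1.648949.
Margin = t* × SE = 1.648949 × 0.566968 = 0.93490.
CI: 0.935 ± 0.93490 → (0.000, 1.870).
With 90% confidence, each one-unit increase in saturated fat intake is associated with a change of between 0.000 and 1.870 mg/dL in cholesterol level.

(0.000, 1.870)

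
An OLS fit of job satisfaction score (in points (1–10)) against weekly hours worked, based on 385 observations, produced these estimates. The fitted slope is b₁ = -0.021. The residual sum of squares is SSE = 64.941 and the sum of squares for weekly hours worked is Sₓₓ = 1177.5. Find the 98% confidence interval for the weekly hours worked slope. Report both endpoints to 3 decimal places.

(-0.049, 0.007)

MSE = SSE/(n − 2) = 64.941/383 = 0.169559.
SE(b₁) = √(MSE/Sₓₓ) = √(0.169559/1177.5) = 0.012.
df = n − 2 = 383.
t* = t_{0.01, 383} = 2.336123.
Margin = t* × SE = 2.336123 × 0.012 = 0.02803.
CI: -0.021 ± 0.02803 → (-0.049, 0.007).
With 98% confidence, each one-unit increase in weekly hours worked is associated with a change of between -0.049 and 0.007 points (1–10) in job satisfaction score.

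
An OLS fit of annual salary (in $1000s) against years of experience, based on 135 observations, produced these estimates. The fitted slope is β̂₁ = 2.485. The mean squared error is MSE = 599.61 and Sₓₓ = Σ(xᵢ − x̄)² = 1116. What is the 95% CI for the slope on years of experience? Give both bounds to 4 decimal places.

(1.0352, 3.9348)

SE(β̂₁) = √(MSE/Sₓₓ) = √(599.61/1116) = 0.732997.
df = n − 2 = 133.
t* = t_{0.025, 133} = 1.977961.
Margin = t* × SE = 1.977961 × 0.732997 = 1.449840.
CI: 2.485 ± 1.449840 → (1.0352, 3.9348).
With 95% confidence, each one-unit increase in years of experience is associated with a change of between 1.0352 and 3.9348 $1000s in annual salary.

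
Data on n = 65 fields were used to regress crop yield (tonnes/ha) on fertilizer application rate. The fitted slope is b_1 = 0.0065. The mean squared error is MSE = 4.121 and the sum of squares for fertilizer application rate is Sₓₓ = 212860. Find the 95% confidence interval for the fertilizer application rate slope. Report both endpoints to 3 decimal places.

(-0.002, 0.015)

SE(b_1) = √(MSE/Sₓₓ) = √(4.121/212860) = 0.00440002.
df = n − 2 = 63.
t* = t_{0.025, 63} = 1.998341.
Margin = t* × SE = 1.998341 × 0.00440002 = 0.00879.
CI: 0.0065 ± 0.00879 → (-0.002, 0.015).
With 95% confidence, each one-unit increase in fertilizer application rate is associated with a change of between -0.002 and 0.015 tonnes/ha in crop yield.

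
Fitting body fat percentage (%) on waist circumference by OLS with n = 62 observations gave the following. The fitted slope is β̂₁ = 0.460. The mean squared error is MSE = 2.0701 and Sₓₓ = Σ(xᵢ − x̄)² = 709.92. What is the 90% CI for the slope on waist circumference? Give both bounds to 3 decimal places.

(0.370, 0.550)

SE(β̂₁) = √(MSE/Sₓₓ) = √(2.0701/709.92) = 0.0539997.
df = n − 2 = 60.
t* = t_{0.05, 60} = 1.670649.
Margin = t* × SE = 1.670649 × 0.0539997 = 0.09021.
CI: 0.460 ± 0.09021 → (0.370, 0.550).
With 90% confidence, each one-unit increase in waist circumference is associated with a change of between 0.370 and 0.550 % in body fat percentage.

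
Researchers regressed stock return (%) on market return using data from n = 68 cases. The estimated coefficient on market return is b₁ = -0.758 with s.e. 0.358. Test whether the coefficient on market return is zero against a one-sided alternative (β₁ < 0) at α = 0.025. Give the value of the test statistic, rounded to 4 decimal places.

t = -2.1173

H₀: β₁ = 0 vs H₁: β₁ < 0.
t = (b₁ − β₁⁰)/SE = -0.758 / 0.358 = -2.1173.
df = n − 2 = 68 − 2 = 66.
One-sided p ≈ 0.0190, which is < 0.025, so reject H₀.
There is evidence that the true slope on market return is negative.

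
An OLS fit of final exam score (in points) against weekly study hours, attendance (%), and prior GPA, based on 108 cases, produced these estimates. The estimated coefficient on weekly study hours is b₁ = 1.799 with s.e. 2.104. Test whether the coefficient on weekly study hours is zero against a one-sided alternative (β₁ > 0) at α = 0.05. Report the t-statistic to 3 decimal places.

H₀: β₁ = 0 vs H₁: β₁ > 0.
t = (b₁ − β₁⁰)/SE = 1.799 / 2.104 = 0.855.
df = n − k − 1 = 108 − 3 − 1 = 104.
One-sided p ≈ 0.1972, which is ≥ 0.05, so fail to reject H₀.
The data do not give significant evidence that the true slope on weekly study hours is positive, holding the other predictors fixed.

t = 0.855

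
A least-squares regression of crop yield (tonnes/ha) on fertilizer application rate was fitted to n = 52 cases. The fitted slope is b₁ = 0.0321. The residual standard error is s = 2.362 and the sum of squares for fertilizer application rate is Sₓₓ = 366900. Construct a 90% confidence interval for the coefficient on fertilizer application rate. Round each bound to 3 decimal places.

(0.026, 0.039)

SE(b₁) = s/√Sₓₓ = 2.362/√366900 = 0.00389947.
df = n − 2 = 50.
t* = t_{0.05, 50} = 1.675905.
Margin = t* × SE = 1.675905 × 0.00389947 = 0.00654.
CI: 0.0321 ± 0.00654 → (0.026, 0.039).
With 90% confidence, each one-unit increase in fertilizer application rate is associated with a change of between 0.026 and 0.039 tonnes/ha in crop yield.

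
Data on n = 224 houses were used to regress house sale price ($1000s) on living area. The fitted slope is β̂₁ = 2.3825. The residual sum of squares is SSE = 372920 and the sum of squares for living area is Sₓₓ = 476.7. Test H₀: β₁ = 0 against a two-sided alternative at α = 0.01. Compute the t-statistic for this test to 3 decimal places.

MSE = SSE/(n − 2) = 372920/222 = 1679.82.
SE(β̂₁) = √(MSE/Sₓₓ) = √(1679.82/476.7) = 1.87719.
t = 2.3825 / 1.87719 = 1.269.
df = n − 2 = 222.
Two-sided p ≈ 0.2057, which is ≥ 0.01, so fail to reject H₀.
The data do not give significant evidence of an association between living area and house sale price.

t = 1.269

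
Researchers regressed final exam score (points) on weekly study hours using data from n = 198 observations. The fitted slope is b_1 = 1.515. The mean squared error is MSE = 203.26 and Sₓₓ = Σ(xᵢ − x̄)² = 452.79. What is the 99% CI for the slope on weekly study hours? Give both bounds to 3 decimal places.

(-0.228, 3.258)

SE(b_1) = √(MSE/Sₓₓ) = √(203.26/452.79) = 0.670004.
df = n − 2 = 196.
t* = t_{0.005, 196} = 2.601145.
Margin = t* × SE = 2.601145 × 0.670004 = 1.74278.
CI: 1.515 ± 1.74278 → (-0.228, 3.258).
With 99% confidence, each one-unit increase in weekly study hours is associated with a change of between -0.228 and 3.258 points in final exam score.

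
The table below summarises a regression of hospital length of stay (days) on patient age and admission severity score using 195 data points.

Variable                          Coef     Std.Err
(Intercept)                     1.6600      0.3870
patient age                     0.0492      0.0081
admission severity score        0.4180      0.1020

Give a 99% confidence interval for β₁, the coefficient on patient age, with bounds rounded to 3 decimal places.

(0.028, 0.070)

Read off: b = 0.0492, SE = 0.0081 for patient age.
df = n − k − 1 = 195 − 2 − 1 = 192.
t* = t_{0.005, 192} = 2.601678.
Margin = t* × SE = 2.601678 × 0.0081 = 0.02107.
CI: 0.0492 ± 0.02107 → (0.028, 0.070).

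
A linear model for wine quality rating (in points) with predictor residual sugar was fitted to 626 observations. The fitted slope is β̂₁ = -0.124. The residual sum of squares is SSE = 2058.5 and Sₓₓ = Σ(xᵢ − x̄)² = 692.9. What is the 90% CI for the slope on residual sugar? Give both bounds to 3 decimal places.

(-0.238, -0.010)

MSE = SSE/(n − 2) = 2058.5/624 = 3.29888.
SE(β̂₁) = √(MSE/Sₓₓ) = √(3.29888/692.9) = 0.0689998.
df = n − 2 = 624.
t* = t_{0.05, 624} = 1.647299.
Margin = t* × SE = 1.647299 × 0.0689998 = 0.11366.
CI: -0.124 ± 0.11366 → (-0.238, -0.010).
With 90% confidence, each one-unit increase in residual sugar is associated with a change of between -0.238 and -0.010 points in wine quality rating.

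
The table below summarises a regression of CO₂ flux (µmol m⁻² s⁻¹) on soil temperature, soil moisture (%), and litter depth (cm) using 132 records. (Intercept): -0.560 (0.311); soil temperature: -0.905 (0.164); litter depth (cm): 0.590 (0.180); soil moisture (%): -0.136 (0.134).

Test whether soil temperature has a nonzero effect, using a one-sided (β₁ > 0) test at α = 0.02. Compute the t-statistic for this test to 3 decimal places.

Read off: b = -0.905, SE = 0.164 for soil temperature.
H₀: β₁ = 0 vs H₁: β₁ > 0.
t = -0.905 / 0.164 = -5.518.
df = n − k − 1 = 132 − 3 − 1 = 128.
One-sided p ≈ 1.0000, which is ≥ 0.02, so fail to reject H₀.
The data do not give significant evidence that the true slope on soil temperature is positive, holding the other predictors fixed.

t = -5.518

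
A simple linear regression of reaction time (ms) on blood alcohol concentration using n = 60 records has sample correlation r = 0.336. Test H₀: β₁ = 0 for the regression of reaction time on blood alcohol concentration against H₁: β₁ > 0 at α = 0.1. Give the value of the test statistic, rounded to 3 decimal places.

t = r·√(n − 2)/√(1 − r²) = 0.336·√58/√0.887104 = 2.717.
df = n − 2 = 58.
One-sided p ≈ 0.0043, which is < 0.1, so reject H₀.
There is evidence of a linear association between blood alcohol concentration and reaction time.

t = 2.717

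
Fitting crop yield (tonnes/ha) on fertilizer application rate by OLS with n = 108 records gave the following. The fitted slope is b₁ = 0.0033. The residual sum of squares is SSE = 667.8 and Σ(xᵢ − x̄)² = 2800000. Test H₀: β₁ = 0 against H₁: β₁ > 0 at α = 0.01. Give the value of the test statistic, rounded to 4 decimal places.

t = 2.2000

MSE = SSE/(n − 2) = 667.8/106 = 6.3.
SE(b₁) = √(MSE/Sₓₓ) = √(6.3/2800000) = 0.0015.
t = 0.0033 / 0.0015 = 2.2000.
df = n − 2 = 106.
One-sided p ≈ 0.0150, which is ≥ 0.01, so fail to reject H₀.
The data do not give significant evidence that the true slope on fertilizer application rate is positive.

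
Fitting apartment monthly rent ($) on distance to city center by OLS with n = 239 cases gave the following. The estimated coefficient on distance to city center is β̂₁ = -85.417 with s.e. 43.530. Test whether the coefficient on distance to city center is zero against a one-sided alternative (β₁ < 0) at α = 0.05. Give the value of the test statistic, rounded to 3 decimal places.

H₀: β₁ = 0 vs H₁: β₁ < 0.
t = (β̂₁ − β₁⁰)/SE = -85.417 / 43.530 = -1.962.
df = n − 2 = 239 − 2 = 237.
One-sided p ≈ 0.0255, which is < 0.05, so reject H₀.
There is evidence that the true slope on distance to city center is negative.

t = -1.962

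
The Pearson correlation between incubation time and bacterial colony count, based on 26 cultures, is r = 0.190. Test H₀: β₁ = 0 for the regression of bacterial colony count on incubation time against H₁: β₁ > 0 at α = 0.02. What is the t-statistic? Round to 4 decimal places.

t = r·√(n − 2)/√(1 − r²) = 0.190·√24/√0.9639 = 0.9481.
df = n − 2 = 24.
One-sided p ≈ 0.1763, which is ≥ 0.02, so fail to reject H₀.
The data do not give significant evidence of a linear association between incubation time and bacterial colony count.

t = 0.9481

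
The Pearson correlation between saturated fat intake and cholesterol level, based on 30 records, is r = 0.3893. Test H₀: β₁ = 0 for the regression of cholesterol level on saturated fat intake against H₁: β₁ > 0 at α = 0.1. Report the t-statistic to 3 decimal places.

t = r·√(n − 2)/√(1 − r²) = 0.3893·√28/√0.848446 = 2.236.
df = n − 2 = 28.
One-sided p ≈ 0.0167, which is < 0.1, so reject H₀.
There is evidence of a linear association between saturated fat intake and cholesterol level.

t = 2.236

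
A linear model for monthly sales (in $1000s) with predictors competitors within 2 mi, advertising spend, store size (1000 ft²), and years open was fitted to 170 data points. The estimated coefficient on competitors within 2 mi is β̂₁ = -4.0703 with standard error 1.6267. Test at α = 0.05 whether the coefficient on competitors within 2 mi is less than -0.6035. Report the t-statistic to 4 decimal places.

t = -2.1312

H₀: β₁ = -0.6035 vs H₁: β₁ < -0.6035.
t = (β̂₁ − β₁⁰)/SE = (-4.0703 − (-0.6035)) / 1.6267 = -2.1312.
df = n − k − 1 = 170 − 4 − 1 = 165.
One-sided p ≈ 0.0173, which is < 0.05, so reject H₀.
There is evidence that the true slope on competitors within 2 mi is below -0.6035 $1000s per unit, holding the other predictors fixed.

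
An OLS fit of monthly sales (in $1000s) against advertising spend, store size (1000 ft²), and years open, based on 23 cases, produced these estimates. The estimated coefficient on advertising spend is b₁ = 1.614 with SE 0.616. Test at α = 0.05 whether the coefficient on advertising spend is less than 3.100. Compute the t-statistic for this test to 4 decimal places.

H₀: β₁ = 3.100 vs H₁: β₁ < 3.100.
t = (b₁ − β₁⁰)/SE = (1.614 − 3.100) / 0.616 = -2.4123.
df = n − k − 1 = 23 − 3 − 1 = 19.
One-sided p ≈ 0.0131, which is < 0.05, so reject H₀.
There is evidence that the true slope on advertising spend is below 3.100 $1000s per unit, holding the other predictors fixed.

t = -2.4123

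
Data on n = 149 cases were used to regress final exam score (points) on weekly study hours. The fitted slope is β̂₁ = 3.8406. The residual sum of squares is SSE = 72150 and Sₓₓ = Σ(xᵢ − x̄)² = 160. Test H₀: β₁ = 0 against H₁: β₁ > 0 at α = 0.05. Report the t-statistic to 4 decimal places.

MSE = SSE/(n − 2) = 72150/147 = 490.816.
SE(β̂₁) = √(MSE/Sₓₓ) = √(490.816/160) = 1.75146.
t = 3.8406 / 1.75146 = 2.1928.
df = n − 2 = 147.
One-sided p ≈ 0.0149, which is < 0.05, so reject H₀.
There is evidence that the true slope on weekly study hours is positive.

t = 2.1928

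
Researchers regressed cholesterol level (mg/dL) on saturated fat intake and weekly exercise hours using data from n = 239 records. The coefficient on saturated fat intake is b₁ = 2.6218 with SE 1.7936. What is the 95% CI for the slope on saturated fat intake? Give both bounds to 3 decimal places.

df = n − k − 1 = 239 − 2 − 1 = 236.
t* = t_{0.025, 236} = 1.970067.
Margin = t* × SE = 1.970067 × 1.7936 = 3.53351.
CI: 2.6218 ± 3.53351 → (-0.912, 6.155).
With 95% confidence, each one-unit increase in saturated fat intake is associated with a change of between -0.912 and 6.155 mg/dL in cholesterol level, holding the other predictors fixed.

(-0.912, 6.155)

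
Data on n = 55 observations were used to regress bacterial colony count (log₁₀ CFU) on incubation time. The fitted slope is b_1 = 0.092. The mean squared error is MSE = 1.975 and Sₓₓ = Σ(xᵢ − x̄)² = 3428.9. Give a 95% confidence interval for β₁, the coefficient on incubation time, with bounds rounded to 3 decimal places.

SE(b_1) = √(MSE/Sₓₓ) = √(1.975/3428.9) = 0.0239997.
df = n − 2 = 53.
t* = t_{0.025, 53} = 2.005746.
Margin = t* × SE = 2.005746 × 0.0239997 = 0.04814.
CI: 0.092 ± 0.04814 → (0.044, 0.140).
With 95% confidence, each one-unit increase in incubation time is associated with a change of between 0.044 and 0.140 log₁₀ CFU in bacterial colony count.

(0.044, 0.140)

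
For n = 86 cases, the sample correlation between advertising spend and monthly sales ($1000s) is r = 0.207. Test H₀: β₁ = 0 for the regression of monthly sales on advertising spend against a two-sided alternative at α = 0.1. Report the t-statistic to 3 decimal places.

t = 1.939

t = r·√(n − 2)/√(1 − r²) = 0.207·√84/√0.957151 = 1.939.
df = n − 2 = 84.
Two-sided p ≈ 0.0558, which is < 0.1, so reject H₀.
There is evidence of a linear association between advertising spend and monthly sales.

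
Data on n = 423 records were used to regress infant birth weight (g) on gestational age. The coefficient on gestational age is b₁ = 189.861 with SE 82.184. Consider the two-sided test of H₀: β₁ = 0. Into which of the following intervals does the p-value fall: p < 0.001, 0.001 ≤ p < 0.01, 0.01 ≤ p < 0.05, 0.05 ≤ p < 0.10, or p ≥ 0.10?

t = 189.861 / 82.184 = 2.310.
df = n − 2 = 423 − 2 = 421.
Two-sided p = 2·P(T_{421} > |t|) ≈ 0.0214.
So 0.01 ≤ p < 0.05.

0.01 ≤ p < 0.05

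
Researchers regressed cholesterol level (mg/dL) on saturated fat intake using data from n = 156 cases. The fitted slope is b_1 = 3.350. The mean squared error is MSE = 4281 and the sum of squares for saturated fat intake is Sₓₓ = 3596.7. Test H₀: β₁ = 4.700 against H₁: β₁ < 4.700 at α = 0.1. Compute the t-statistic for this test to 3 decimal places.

t = -1.237

SE(b_1) = √(MSE/Sₓₓ) = √(4281/3596.7) = 1.09099.
t = (3.350 − 4.700) / 1.09099 = -1.237.
df = n − 2 = 154.
One-sided p ≈ 0.1089, which is ≥ 0.1, so fail to reject H₀.
The data do not give significant evidence that the true slope on saturated fat intake is below 4.700 mg/dL per unit.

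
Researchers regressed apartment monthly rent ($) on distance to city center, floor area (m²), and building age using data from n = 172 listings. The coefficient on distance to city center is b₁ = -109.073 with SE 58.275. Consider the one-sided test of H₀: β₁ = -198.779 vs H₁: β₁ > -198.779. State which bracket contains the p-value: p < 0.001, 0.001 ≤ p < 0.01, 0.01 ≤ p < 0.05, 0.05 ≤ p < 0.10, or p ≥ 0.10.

0.05 ≤ p < 0.10

t = (-109.073 − (-198.779)) / 58.275 = 1.539.
df = n − k − 1 = 172 − 3 − 1 = 168.
One-sided p = P(T_{168} > t) ≈ 0.0628.
So 0.05 ≤ p < 0.10.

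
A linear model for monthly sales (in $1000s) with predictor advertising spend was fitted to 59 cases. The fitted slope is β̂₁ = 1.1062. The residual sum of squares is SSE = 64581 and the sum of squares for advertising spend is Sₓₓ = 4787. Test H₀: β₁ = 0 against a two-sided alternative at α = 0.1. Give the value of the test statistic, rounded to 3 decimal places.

t = 2.274

MSE = SSE/(n − 2) = 64581/57 = 1133.
SE(β̂₁) = √(MSE/Sₓₓ) = √(1133/4787) = 0.4865.
t = 1.1062 / 0.4865 = 2.274.
df = n − 2 = 57.
Two-sided p ≈ 0.0268, which is < 0.1, so reject H₀.
There is evidence that advertising spend is associated with monthly sales.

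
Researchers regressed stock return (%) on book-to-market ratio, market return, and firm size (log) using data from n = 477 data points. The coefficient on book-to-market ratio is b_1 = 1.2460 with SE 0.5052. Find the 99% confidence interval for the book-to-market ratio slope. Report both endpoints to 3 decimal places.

df = n − k − 1 = 477 − 3 − 1 = 473.
t* = t_{0.005, 473} = 2.586263.
Margin = t* × SE = 2.586263 × 0.5052 = 1.30658.
CI: 1.2460 ± 1.30658 → (-0.061, 2.553).
With 99% confidence, each one-unit increase in book-to-market ratio is associated with a change of between -0.061 and 2.553 % in stock return, holding the other predictors fixed.

(-0.061, 2.553)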